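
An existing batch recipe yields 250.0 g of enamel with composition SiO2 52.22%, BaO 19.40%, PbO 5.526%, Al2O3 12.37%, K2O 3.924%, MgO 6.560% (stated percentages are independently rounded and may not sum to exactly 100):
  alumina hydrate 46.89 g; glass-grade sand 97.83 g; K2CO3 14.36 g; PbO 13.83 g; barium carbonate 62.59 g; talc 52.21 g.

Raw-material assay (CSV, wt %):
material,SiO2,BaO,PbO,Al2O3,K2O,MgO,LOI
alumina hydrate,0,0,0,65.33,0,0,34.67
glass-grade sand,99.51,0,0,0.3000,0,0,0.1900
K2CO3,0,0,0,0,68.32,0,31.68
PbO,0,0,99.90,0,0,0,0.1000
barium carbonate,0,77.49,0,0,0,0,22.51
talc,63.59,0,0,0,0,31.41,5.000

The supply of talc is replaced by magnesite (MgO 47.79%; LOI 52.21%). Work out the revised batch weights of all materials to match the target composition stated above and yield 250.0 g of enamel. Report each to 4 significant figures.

Revised batch per 250.0 g enamel:
  alumina hydrate: 46.73 g
  glass-grade sand: 131.2 g
  K2CO3: 14.36 g
  PbO: 13.83 g
  barium carbonate: 62.59 g
  magnesite: 34.32 g
Total batch = 303.0 g; LOI loss = 53.02 g

Intermediates appear with 4-significant-digit rounding within the worked lines; the whole derivation keeps full precision through the solve — each reported figure sees exactly one rounding — all derived quantities, including six oxide percentages, LOI, net glass mass, yield, the totals, are recomputed from the batch weights per 250.0 g of glass at full float precision as quoted within the question or the answer.
Target masses of each oxide per 250.0 g enamel:
  SiO2: 52.22% × 250.0 = 130.6 g
  BaO: 19.40% × 250.0 = 48.50 g
  PbO: 5.526% × 250.0 = 13.82 g
  Al2O3: 12.37% × 250.0 = 30.92 g
  K2O: 3.924% × 250.0 = 9.810 g
  MgO: 6.560% × 250.0 = 16.40 g
Sums-versus-targets review per the reported batch figures, versus the basis set out (each sum matches its target mass once rounding is allowed for):
  SiO2: 131.2·0.9951 = 130.6 g (target 130.6 g)
  BaO: 62.59·0.7749 = 48.50 g (target 48.50 g)
  PbO: 13.83·0.9990 = 13.82 g (target 13.82 g)
  Al2O3: 46.73·0.6533 + 131.2·0.003000 = 30.92 g (target 30.92 g)
  K2O: 14.36·0.6832 = 9.811 g (target 9.810 g)
  MgO: 34.32·0.4779 = 16.40 g (target 16.40 g)
Mass balance on the glass: Σ batch − LOI loss = 250.0 g (per-oxide target masses sum to 250.0 g; versus the stated basis of 250.0 g — differing by rounding only).
Total batch = Σ batch = 303.0 g; loss to ignition Σ batch·LOI = 53.02 g; glass ÷ batch gives a yield of 82.50%.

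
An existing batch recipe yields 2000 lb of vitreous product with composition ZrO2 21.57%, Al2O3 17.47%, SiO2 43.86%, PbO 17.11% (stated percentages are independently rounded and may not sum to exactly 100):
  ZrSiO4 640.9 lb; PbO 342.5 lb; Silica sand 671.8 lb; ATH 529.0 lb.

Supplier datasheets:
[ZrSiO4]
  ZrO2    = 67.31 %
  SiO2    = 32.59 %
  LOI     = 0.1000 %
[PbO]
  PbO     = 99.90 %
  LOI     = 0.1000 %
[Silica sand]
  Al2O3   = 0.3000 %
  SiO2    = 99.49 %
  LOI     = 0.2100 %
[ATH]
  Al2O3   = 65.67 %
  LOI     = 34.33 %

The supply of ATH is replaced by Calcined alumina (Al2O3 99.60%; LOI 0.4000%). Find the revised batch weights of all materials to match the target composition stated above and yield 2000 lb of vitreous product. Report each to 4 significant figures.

Revised batch per 2000 lb vitreous product:
  ZrSiO4: 640.9 lb
  PbO: 342.5 lb
  Silica sand: 671.8 lb
  Calcined alumina: 348.8 lb
Total batch = 2004 lb; LOI loss = 3.789 lb

The whole derivation holds full precision at all times; mid-chain values are displayed, with 4-significant-figure rounding, at each printed step — each reported value is rounded once only — derived quantities are recomputed in full float precision (the totals, yield, four oxide percentages, ignition loss, glass mass) using the weight values for 2000 lb of glass precisely as stated by the problem or answer text.
Target oxide masses per 2000 lb vitreous product:
  ZrO2: 21.57% × 2000 = 431.4 lb
  Al2O3: 17.47% × 2000 = 349.4 lb
  SiO2: 43.86% × 2000 = 877.2 lb
  PbO: 17.11% × 2000 = 342.2 lb
Mass-balance tally per oxide applying the batch weights above, relative to the basis at hand (sum by sum, the targets are met net of answer rounding effects):
  ZrO2: 640.9·0.6731 = 431.4 lb (target 431.4 lb)
  Al2O3: 671.8·0.003000 + 348.8·0.9960 = 349.4 lb (target 349.4 lb)
  SiO2: 640.9·0.3259 + 671.8·0.9949 = 877.2 lb (target 877.2 lb)
  PbO: 342.5·0.9990 = 342.2 lb (target 342.2 lb)
Glass-mass bookkeeping: total charge less LOI = 2000 lb (oxide target masses add up to 2000 lb; with the basis standing at 2000 lb — any gap is answer rounding).
Batch total: Σ batch = 2004 lb; Σ batch·LOI gives LOI loss = 3.789 lb; glass ÷ batch gives a yield of 99.81%.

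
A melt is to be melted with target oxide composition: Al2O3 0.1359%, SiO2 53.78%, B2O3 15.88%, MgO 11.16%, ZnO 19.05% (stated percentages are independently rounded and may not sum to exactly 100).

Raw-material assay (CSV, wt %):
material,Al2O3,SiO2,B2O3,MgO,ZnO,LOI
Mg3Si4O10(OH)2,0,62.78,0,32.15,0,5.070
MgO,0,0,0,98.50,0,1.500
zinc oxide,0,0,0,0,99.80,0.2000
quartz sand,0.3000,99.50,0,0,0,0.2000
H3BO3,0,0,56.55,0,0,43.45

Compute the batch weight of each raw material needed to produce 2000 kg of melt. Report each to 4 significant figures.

Batch per 2000 kg melt:
  Mg3Si4O10(OH)2: 277.4 kg
  MgO: 136.1 kg
  zinc oxide: 381.8 kg
  quartz sand: 906.0 kg
  H3BO3: 561.6 kg
Total batch = 2263 kg; LOI loss = 262.7 kg; yield = 88.39%

Full precision is kept in all steps — mid-chain values are displayed, with 4-significant-digit rounding, at each printed step — every reported figure is rounded just once. The derived quantities, which include net glass mass, the totals, the five compositions, yield, LOI, are carried in exact precision, as set out in question or answer, from the batch weights per 2000 kg of glass.
The oxide mass targets at 2000 kg melt:
  Al2O3: 0.1359% × 2000 = 2.718 kg
  SiO2: 53.78% × 2000 = 1076 kg
  B2O3: 15.88% × 2000 = 317.6 kg
  MgO: 11.16% × 2000 = 223.2 kg
  ZnO: 19.05% × 2000 = 381.0 kg
A balance pass over the oxides, working from each reported weight, for the quoted basis mass (oxide sums agree with the targets net of answer rounding effects):
  Al2O3: 906.0·0.003000 = 2.718 kg (target 2.718 kg)
  SiO2: 277.4·0.6278 + 906.0·0.9950 = 1076 kg (target 1076 kg)
  B2O3: 561.6·0.5655 = 317.6 kg (target 317.6 kg)
  MgO: 277.4·0.3215 + 136.1·0.9850 = 223.2 kg (target 223.2 kg)
  ZnO: 381.8·0.9980 = 381.0 kg (target 381.0 kg)
The glass-mass cross-check: the batch minus its LOI: 2000 kg (the targets, summed, come to 2000 kg; with the basis standing at 2000 kg — gaps are rounding artifacts).
Batch total: Σ batch = 2263 kg; loss to ignition Σ batch·LOI = 262.7 kg; yield: glass divided by total = 88.39%.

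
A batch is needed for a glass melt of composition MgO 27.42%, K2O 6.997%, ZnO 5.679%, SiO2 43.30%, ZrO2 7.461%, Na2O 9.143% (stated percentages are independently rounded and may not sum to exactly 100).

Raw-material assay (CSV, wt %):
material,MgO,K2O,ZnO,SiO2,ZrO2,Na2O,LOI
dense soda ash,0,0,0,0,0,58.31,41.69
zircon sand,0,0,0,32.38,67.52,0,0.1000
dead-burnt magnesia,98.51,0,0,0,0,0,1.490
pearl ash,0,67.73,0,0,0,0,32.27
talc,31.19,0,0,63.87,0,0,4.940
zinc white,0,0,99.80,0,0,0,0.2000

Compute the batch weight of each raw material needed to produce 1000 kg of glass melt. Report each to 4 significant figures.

All internal work keeps full float precision through every step; values along the way are displayed (rounded to 4 significant figures) in the working. Exactly one rounding lands on each reported value; derived quantities, which include the yield, net glass mass, the six compositions, totals, ignition loss, are recomputed at full precision, as written in question or answer, from the batch weights for 1000 kg of glass.
Per-oxide target masses for 1000 kg glass melt:
  MgO: 27.42% × 1000 = 274.2 kg
  K2O: 6.997% × 1000 = 69.97 kg
  ZnO: 5.679% × 1000 = 56.79 kg
  SiO2: 43.30% × 1000 = 433.0 kg
  ZrO2: 7.461% × 1000 = 74.61 kg
  Na2O: 9.143% × 1000 = 91.43 kg
Oxide-by-oxide audit using the reported weights, under the basis named above (sum by sum, the targets are met given rounding of the digits):
  MgO: 81.44·0.9851 + 621.9·0.3119 = 274.2 kg (target 274.2 kg)
  K2O: 103.3·0.6773 = 69.97 kg (target 69.97 kg)
  ZnO: 56.90·0.9980 = 56.79 kg (target 56.79 kg)
  SiO2: 110.5·0.3238 + 621.9·0.6387 = 433.0 kg (target 433.0 kg)
  ZrO2: 110.5·0.6752 = 74.61 kg (target 74.61 kg)
  Na2O: 156.8·0.5831 = 91.43 kg (target 91.43 kg)
Glass-mass bookkeeping: batch total minus LOI = 1000 kg (summing oxide targets gives 1000 kg; with the basis standing at 1000 kg — a pure rounding effect).
Batch grand total — Σ batch = 1131 kg; LOI removed, Σ of batch·LOI: 130.9 kg; yield = glass ÷ total batch = 88.43%.

Batch per 1000 kg glass melt:
  dense soda ash: 156.8 kg
  zircon sand: 110.5 kg
  dead-burnt magnesia: 81.44 kg
  pearl ash: 103.3 kg
  talc: 621.9 kg
  zinc white: 56.90 kg
Total batch = 1131 kg; LOI loss = 130.9 kg; yield = 88.43%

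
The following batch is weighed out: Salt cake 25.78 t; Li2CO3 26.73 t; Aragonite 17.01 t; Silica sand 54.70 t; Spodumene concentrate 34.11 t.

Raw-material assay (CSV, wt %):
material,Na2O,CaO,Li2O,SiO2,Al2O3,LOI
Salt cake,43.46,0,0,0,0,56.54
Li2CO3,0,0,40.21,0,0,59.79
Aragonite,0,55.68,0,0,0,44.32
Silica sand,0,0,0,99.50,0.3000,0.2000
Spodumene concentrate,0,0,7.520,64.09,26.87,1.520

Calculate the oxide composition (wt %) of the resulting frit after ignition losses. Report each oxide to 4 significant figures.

Exact precision is held through the solve — working values are printed, with 4-significant-digit rounding, at each printed step. Every reported value is rounded exactly once — the derived quantities, including yield, LOI, net glass mass, five oxide percentages, totals, are computed using the weight values at 119.6 t of glass at exact precision, precisely as stated by question or answer.
What the batch supplies per oxide:
  Na2O: 25.78·0.4346 = 11.20 t
  CaO: 17.01·0.5568 = 9.471 t
  Li2O: 26.73·0.4021 + 34.11·0.07520 = 13.31 t
  SiO2: 54.70·0.9950 + 34.11·0.6409 = 76.29 t
  Al2O3: 54.70·0.003000 + 34.11·0.2687 = 9.329 t
LOI: 25.78·0.5654 + 26.73·0.5979 + 17.01·0.4432 + 54.70·0.002000 + 34.11·0.01520 = 38.72 t
Resulting glass, batch − LOI: 158.3 − 38.72 = 119.6 t (equal to the oxide-mass sum)
wt % = 100 × oxide mass / glass mass

Glass mass = 119.6 t (batch 158.3 − LOI 38.72).
Composition: Na2O 9.367%, CaO 7.919%, Li2O 11.13%, SiO2 63.78%, Al2O3 7.800%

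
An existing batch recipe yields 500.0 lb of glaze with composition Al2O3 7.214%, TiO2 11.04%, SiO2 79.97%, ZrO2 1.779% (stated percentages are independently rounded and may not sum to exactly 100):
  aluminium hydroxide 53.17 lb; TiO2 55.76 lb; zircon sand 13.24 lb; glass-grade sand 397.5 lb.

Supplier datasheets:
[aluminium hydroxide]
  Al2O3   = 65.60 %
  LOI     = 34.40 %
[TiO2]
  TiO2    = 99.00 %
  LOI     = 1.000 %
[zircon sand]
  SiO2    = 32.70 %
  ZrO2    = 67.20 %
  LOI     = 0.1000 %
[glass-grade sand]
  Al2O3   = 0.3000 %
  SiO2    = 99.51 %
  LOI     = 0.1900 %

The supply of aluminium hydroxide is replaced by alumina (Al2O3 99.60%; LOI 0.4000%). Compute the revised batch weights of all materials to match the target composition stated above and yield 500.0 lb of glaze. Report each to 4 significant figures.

Values along the way are rounded to 4 significant figures wherever printed — all internal work runs at full float precision throughout — every reported number receives exactly one rounding; all derived quantities are recomputed using the weight values at 500.0 lb of glass at exact precision (totals, four oxide percentages, LOI, net glass mass, yield), exactly as shown in the problem or the answer.
Target masses of each oxide per 500.0 lb glaze:
  Al2O3: 7.214% × 500.0 = 36.07 lb
  TiO2: 11.04% × 500.0 = 55.20 lb
  SiO2: 79.97% × 500.0 = 399.8 lb
  ZrO2: 1.779% × 500.0 = 8.895 lb
Balance tally, oxide-wise, applying the batch weights above, relative to the basis at hand (every target is met by its sum given rounding of the digits):
  Al2O3: 35.02·0.9960 + 397.5·0.003000 = 36.07 lb (target 36.07 lb)
  TiO2: 55.76·0.9900 = 55.20 lb (target 55.20 lb)
  SiO2: 13.24·0.3270 + 397.5·0.9951 = 399.9 lb (target 399.8 lb)
  ZrO2: 13.24·0.6720 = 8.897 lb (target 8.895 lb)
Auditing the glass mass value: whole batch net of LOI = 500.1 lb (summing oxide targets gives 500.0 lb; stated basis 500.0 lb — rounding explains the deltas).
Adding the batch up: Σ batch = 501.5 lb; the LOI term Σ batch·LOI equals 1.466 lb; glass ÷ batch gives a yield of 99.71%.

Revised batch per 500.0 lb glaze:
  alumina: 35.02 lb
  TiO2: 55.76 lb
  zircon sand: 13.24 lb
  glass-grade sand: 397.5 lb
Total batch = 501.5 lb; LOI loss = 1.466 lb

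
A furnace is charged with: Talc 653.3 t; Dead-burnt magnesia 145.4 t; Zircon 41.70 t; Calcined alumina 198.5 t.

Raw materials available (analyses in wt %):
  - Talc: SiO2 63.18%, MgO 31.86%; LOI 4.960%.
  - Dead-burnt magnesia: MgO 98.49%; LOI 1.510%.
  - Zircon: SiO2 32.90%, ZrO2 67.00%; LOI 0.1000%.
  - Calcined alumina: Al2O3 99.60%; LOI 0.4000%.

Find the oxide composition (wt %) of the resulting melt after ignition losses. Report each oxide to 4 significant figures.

Glass mass = 1003 t (batch 1039 − LOI 35.43).
Composition: SiO2 42.50%, MgO 35.01%, Al2O3 19.70%, ZrO2 2.784%

The intermediate values are printed (rounded to 4 significant digits) alongside each step; every computation carries full precision at every stage — every reported result includes exactly one rounding. All derived quantities, which include totals, the four compositions, net glass mass, yield, ignition loss, are re-derived in full precision, as set out in either problem or answer, from the batch weights on 1003 t of glass.
Per-oxide mass from batch:
  SiO2: 653.3·0.6318 + 41.70·0.3290 = 426.5 t
  MgO: 653.3·0.3186 + 145.4·0.9849 = 351.3 t
  Al2O3: 198.5·0.9960 = 197.7 t
  ZrO2: 41.70·0.6700 = 27.94 t
LOI: 653.3·0.04960 + 145.4·0.01510 + 41.70·0.001000 + 198.5·0.004000 = 35.43 t
Glass mass = batch − LOI = 1039 − 35.43 = 1003 t (consistent with Σ oxide mass)
each oxide over glass, ×100, is wt %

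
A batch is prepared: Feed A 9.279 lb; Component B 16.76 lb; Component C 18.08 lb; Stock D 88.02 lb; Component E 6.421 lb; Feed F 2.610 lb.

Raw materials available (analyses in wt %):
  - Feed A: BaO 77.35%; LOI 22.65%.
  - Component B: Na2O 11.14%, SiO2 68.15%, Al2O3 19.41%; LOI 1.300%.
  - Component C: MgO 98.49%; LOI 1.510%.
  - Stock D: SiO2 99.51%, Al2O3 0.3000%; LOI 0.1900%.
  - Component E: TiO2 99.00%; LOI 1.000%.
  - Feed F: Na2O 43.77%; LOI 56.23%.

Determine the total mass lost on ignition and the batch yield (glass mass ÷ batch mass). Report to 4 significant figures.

Working values are printed (rounded to 4 significant digits) alongside each step — all arithmetic maintains full precision from start to finish; a single rounding produces each reported result; derived quantities (net glass mass, the totals, six oxide percentages, LOI, the yield) are recomputed from the batch weights per 136.9 lb of glass in full float precision as set out in the problem or the answer.
LOI of each material in turn:
  Feed A: 9.279 × 0.2265 = 2.102 lb
  Component B: 16.76 × 0.01300 = 0.2179 lb
  Component C: 18.08 × 0.01510 = 0.2730 lb
  Stock D: 88.02 × 0.001900 = 0.1672 lb
  Component E: 6.421 × 0.01000 = 0.06421 lb
  Feed F: 2.610 × 0.5623 = 1.468 lb
Total LOI = 4.292 lb
Glass = batch − LOI = 141.2 − 4.292 = 136.9 lb

LOI loss = 4.292 lb; glass = 136.9 lb; yield = 96.96%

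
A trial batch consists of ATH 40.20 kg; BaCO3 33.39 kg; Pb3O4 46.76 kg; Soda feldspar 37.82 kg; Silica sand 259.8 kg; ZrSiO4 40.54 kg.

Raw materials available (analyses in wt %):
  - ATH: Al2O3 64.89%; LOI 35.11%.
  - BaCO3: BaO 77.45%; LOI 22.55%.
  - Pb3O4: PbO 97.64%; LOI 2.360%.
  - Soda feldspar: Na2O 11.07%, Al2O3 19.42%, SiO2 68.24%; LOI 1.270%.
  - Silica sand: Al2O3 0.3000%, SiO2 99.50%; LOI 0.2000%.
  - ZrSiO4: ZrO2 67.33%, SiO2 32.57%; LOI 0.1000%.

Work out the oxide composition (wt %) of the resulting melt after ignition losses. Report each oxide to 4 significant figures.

Glass mass = 434.7 kg (batch 458.5 − LOI 23.79).
Composition: BaO 5.949%, Na2O 0.9631%, Al2O3 7.869%, ZrO2 6.279%, SiO2 68.44%, PbO 10.50%

Working values are displayed, with 4-significant-digit rounding, in the working — each numeric step carries exact precision from first step to last — a single rounding produces each reported figure. The derived quantities, which include the six compositions, totals, glass mass, LOI, yield, are computed in exact precision, as given in the problem or answer text, from the weighed amounts on 434.7 kg of glass.
Mass of each oxide from the mix:
  BaO: 33.39·0.7745 = 25.86 kg
  Na2O: 37.82·0.1107 = 4.187 kg
  Al2O3: 40.20·0.6489 + 37.82·0.1942 + 259.8·0.003000 = 34.21 kg
  ZrO2: 40.54·0.6733 = 27.30 kg
  SiO2: 37.82·0.6824 + 259.8·0.9950 + 40.54·0.3257 = 297.5 kg
  PbO: 46.76·0.9764 = 45.66 kg
LOI: 40.20·0.3511 + 33.39·0.2255 + 46.76·0.02360 + 37.82·0.01270 + 259.8·0.002000 + 40.54·0.001000 = 23.79 kg
Resulting glass, batch − LOI: 458.5 − 23.79 = 434.7 kg (consistent with Σ oxide mass)
wt %: oxide over glass, times 100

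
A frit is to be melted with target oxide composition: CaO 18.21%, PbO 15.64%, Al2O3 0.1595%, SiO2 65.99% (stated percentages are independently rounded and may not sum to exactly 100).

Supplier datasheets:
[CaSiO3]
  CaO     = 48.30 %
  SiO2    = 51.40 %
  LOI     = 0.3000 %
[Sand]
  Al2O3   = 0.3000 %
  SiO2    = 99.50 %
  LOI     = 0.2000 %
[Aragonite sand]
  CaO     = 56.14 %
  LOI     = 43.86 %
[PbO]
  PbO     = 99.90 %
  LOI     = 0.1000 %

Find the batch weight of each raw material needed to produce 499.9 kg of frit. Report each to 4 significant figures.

Batch per 499.9 kg frit:
  CaSiO3: 127.3 kg
  Sand: 265.8 kg
  Aragonite sand: 52.63 kg
  PbO: 78.26 kg
Total batch = 524.0 kg; LOI loss = 24.08 kg; yield = 95.41%

Full float precision is maintained end to end; in-progress results appear (rounded to 4 significant figures) within the worked lines — exactly one rounding lands on each reported result — all derived quantities (totals, yield, four oxide percentages, net glass mass, ignition loss) are recomputed from the batch weights at 499.9 kg of glass at full precision, exactly as printed in question or answer.
Oxide-by-oxide targets in 499.9 kg frit:
  CaO: 18.21% × 499.9 = 91.03 kg
  PbO: 15.64% × 499.9 = 78.18 kg
  Al2O3: 0.1595% × 499.9 = 0.7973 kg
  SiO2: 65.99% × 499.9 = 329.9 kg
Sums-versus-targets review on the weights just shown, for the quoted basis mass (delivered sums recover each target given rounding of the digits):
  CaO: 127.3·0.4830 + 52.63·0.5614 = 91.03 kg (target 91.03 kg)
  PbO: 78.26·0.9990 = 78.18 kg (target 78.18 kg)
  Al2O3: 265.8·0.003000 = 0.7974 kg (target 0.7973 kg)
  SiO2: 127.3·0.5140 + 265.8·0.9950 = 329.9 kg (target 329.9 kg)
Glass-mass closure: batch total minus LOI = 499.9 kg (the targets, summed, come to 499.9 kg; basis as stated: 499.9 kg — rounding explains the deltas).
Whole-batch sum: Σ batch = 524.0 kg; LOI removed, Σ of batch·LOI: 24.08 kg; glass ÷ batch gives a yield of 95.41%.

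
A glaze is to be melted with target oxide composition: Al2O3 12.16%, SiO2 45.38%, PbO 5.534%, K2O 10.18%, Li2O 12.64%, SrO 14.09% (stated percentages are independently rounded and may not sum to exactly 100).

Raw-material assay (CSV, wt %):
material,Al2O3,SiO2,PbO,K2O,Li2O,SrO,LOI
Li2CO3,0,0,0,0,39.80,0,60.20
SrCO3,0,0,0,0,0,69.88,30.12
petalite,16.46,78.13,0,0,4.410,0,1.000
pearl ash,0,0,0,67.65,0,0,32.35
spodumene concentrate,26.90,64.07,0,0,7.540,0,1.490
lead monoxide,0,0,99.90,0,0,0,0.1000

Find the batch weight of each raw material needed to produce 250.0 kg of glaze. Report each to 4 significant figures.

All internal work keeps full precision in every operation; values along the way appear with 4-significant-digit rounding in the working — each reported number is rounded just once; the derived quantities are rebuilt in exact precision (glass mass, the totals, yield, six oxide percentages, ignition loss) using the weight values on 250.0 kg of glass as they appear in problem or answer.
Per-oxide target masses for 250.0 kg glaze:
  Al2O3: 12.16% × 250.0 = 30.40 kg
  SiO2: 45.38% × 250.0 = 113.4 kg
  PbO: 5.534% × 250.0 = 13.84 kg
  K2O: 10.18% × 250.0 = 25.45 kg
  Li2O: 12.64% × 250.0 = 31.60 kg
  SrO: 14.09% × 250.0 = 35.22 kg
Oxide-by-oxide audit given the weights on record, against the basis in use (each sum matches its target mass inside rounding margins):
  Al2O3: 105.4·0.1646 + 48.49·0.2690 = 30.39 kg (target 30.40 kg)
  SiO2: 105.4·0.7813 + 48.49·0.6407 = 113.4 kg (target 113.4 kg)
  PbO: 13.85·0.9990 = 13.84 kg (target 13.84 kg)
  K2O: 37.62·0.6765 = 25.45 kg (target 25.45 kg)
  Li2O: 58.53·0.3980 + 105.4·0.04410 + 48.49·0.07540 = 31.60 kg (target 31.60 kg)
  SrO: 50.41·0.6988 = 35.23 kg (target 35.22 kg)
Consistency of the glass mass: total charge less LOI = 249.9 kg (summing oxide targets gives 250.0 kg; versus the stated basis of 250.0 kg — differing by rounding only).
Adding the batch up: Σ batch = 314.3 kg; ignition loss, Σ(batch × LOI) = 64.38 kg; glass ÷ batch gives a yield of 79.52%.

Batch per 250.0 kg glaze:
  Li2CO3: 58.53 kg
  SrCO3: 50.41 kg
  petalite: 105.4 kg
  pearl ash: 37.62 kg
  spodumene concentrate: 48.49 kg
  lead monoxide: 13.85 kg
Total batch = 314.3 kg; LOI loss = 64.38 kg; yield = 79.52%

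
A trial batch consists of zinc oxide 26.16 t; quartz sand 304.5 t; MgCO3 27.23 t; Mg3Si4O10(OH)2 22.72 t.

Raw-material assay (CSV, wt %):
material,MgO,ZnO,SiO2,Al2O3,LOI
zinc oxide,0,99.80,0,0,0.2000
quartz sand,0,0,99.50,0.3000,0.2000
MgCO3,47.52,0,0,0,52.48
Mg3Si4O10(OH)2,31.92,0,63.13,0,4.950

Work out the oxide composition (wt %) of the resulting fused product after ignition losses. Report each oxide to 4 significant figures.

The working math maintains exact precision through every step — values along the way appear rounded to 4 significant figures at each printed step; every reported figure undergoes a single rounding. Derived quantities (the four compositions, the yield, ignition loss, net glass mass, the totals) are re-derived from the batch weights for 364.5 t of glass in full precision as quoted within either problem or answer.
Per-oxide mass from batch:
  MgO: 27.23·0.4752 + 22.72·0.3192 = 20.19 t
  ZnO: 26.16·0.9980 = 26.11 t
  SiO2: 304.5·0.9950 + 22.72·0.6313 = 317.3 t
  Al2O3: 304.5·0.003000 = 0.9135 t
LOI: 26.16·0.002000 + 304.5·0.002000 + 27.23·0.5248 + 22.72·0.04950 = 16.08 t
The glass mass, total less LOI, = 380.6 − 16.08 = 364.5 t (= Σ oxide masses)
wt % = oxide mass / glass mass × 100

Glass mass = 364.5 t (batch 380.6 − LOI 16.08).
Composition: MgO 5.539%, ZnO 7.162%, SiO2 87.05%, Al2O3 0.2506%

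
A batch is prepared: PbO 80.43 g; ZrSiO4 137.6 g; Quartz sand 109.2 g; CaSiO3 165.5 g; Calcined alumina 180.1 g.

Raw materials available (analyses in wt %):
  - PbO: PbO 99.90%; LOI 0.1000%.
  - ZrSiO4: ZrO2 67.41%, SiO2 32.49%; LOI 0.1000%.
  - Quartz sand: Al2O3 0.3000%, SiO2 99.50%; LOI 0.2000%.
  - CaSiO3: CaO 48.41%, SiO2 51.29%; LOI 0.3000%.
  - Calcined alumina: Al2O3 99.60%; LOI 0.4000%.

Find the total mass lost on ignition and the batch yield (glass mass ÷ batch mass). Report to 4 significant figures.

LOI loss = 1.653 g; glass = 671.2 g; yield = 99.75%

In-progress results are shown, rounded to 4 significant figures, on the page. Each numeric step holds full precision all the way through — a single rounding yields each reported value — the derived quantities (the five compositions, the yield, ignition loss, totals, glass mass) are carried starting from the weights at 671.2 g of glass at exact precision, as given in problem or answer.
LOI of each material in turn:
  PbO: 80.43 × 0.001000 = 0.08043 g
  ZrSiO4: 137.6 × 0.001000 = 0.1376 g
  Quartz sand: 109.2 × 0.002000 = 0.2184 g
  CaSiO3: 165.5 × 0.003000 = 0.4965 g
  Calcined alumina: 180.1 × 0.004000 = 0.7204 g
Total LOI = 1.653 g
Glass = batch − LOI = 672.8 − 1.653 = 671.2 g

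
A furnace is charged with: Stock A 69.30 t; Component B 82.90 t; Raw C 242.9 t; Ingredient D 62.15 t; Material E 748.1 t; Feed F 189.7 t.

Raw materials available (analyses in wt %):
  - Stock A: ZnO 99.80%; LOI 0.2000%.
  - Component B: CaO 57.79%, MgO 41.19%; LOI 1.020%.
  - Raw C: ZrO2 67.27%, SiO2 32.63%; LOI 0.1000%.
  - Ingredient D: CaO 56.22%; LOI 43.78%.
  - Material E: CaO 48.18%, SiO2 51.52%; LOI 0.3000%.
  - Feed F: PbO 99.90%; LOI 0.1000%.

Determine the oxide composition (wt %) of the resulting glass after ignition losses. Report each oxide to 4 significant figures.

The whole derivation maintains exact precision in every operation — mid-chain values appear, rounded to 4 significant digits, within the worked lines; each reported number takes just one rounding. The derived quantities (yield, ignition loss, totals, net glass mass, six oxide percentages) are re-derived using the weight values for 1364 t of glass in full precision precisely as stated by either problem or answer.
Mass of each oxide from the mix:
  PbO: 189.7·0.9990 = 189.5 t
  ZrO2: 242.9·0.6727 = 163.4 t
  CaO: 82.90·0.5779 + 62.15·0.5622 + 748.1·0.4818 = 443.3 t
  SiO2: 242.9·0.3263 + 748.1·0.5152 = 464.7 t
  ZnO: 69.30·0.9980 = 69.16 t
  MgO: 82.90·0.4119 = 34.15 t
LOI: 69.30·0.002000 + 82.90·0.01020 + 242.9·0.001000 + 62.15·0.4378 + 748.1·0.003000 + 189.7·0.001000 = 30.87 t
batch − LOI leaves glass = 1395 − 30.87 = 1364 t (the oxide masses sum to this)
each wt % is 100 × oxide ÷ glass

Glass mass = 1364 t (batch 1395 − LOI 30.87).
Composition: PbO 13.89%, ZrO2 11.98%, CaO 32.49%, SiO2 34.06%, ZnO 5.070%, MgO 2.503%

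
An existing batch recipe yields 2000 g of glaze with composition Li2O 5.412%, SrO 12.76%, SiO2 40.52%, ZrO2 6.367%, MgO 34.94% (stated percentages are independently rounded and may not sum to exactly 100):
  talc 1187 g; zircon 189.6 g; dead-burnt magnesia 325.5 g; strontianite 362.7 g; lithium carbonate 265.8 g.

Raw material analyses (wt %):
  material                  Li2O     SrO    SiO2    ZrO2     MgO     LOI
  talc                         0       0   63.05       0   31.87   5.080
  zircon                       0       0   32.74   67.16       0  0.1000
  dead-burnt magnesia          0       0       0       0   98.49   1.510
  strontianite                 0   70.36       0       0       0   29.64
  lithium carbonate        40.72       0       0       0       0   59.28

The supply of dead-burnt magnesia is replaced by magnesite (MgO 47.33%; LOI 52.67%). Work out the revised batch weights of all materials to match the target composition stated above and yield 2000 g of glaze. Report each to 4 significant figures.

In-progress results are shown rounded to 4 significant digits in the working — each numeric step holds full float precision through every step — each reported result is rounded exactly once. Derived quantities, which include totals, the five compositions, ignition loss, yield, net glass mass, are recomputed in full precision, precisely as stated by the problem or answer text, using the weight values at 2000 g of glass.
Target oxide masses per 2000 g glaze:
  Li2O: 5.412% × 2000 = 108.2 g
  SrO: 12.76% × 2000 = 255.2 g
  SiO2: 40.52% × 2000 = 810.4 g
  ZrO2: 6.367% × 2000 = 127.3 g
  MgO: 34.94% × 2000 = 698.8 g
Verifying the oxide balance using the reported weights, against the basis in use (sums match the target masses net of answer rounding effects):
  Li2O: 265.8·0.4072 = 108.2 g (target 108.2 g)
  SrO: 362.7·0.7036 = 255.2 g (target 255.2 g)
  SiO2: 1187·0.6305 + 189.6·0.3274 = 810.5 g (target 810.4 g)
  ZrO2: 189.6·0.6716 = 127.3 g (target 127.3 g)
  MgO: 1187·0.3187 + 677.3·0.4733 = 698.9 g (target 698.8 g)
Glass mass check: Σ batch − LOI loss = 2000 g (targets for the oxides total 2000 g; basis as stated: 2000 g — gaps are rounding artifacts).
Summing the batch: Σ batch = 2682 g; ignition loss, Σ(batch × LOI) = 682.3 g; yield: glass divided by total = 74.56%.

Revised batch per 2000 g glaze:
  talc: 1187 g
  zircon: 189.6 g
  magnesite: 677.3 g
  strontianite: 362.7 g
  lithium carbonate: 265.8 g
Total batch = 2682 g; LOI loss = 682.3 g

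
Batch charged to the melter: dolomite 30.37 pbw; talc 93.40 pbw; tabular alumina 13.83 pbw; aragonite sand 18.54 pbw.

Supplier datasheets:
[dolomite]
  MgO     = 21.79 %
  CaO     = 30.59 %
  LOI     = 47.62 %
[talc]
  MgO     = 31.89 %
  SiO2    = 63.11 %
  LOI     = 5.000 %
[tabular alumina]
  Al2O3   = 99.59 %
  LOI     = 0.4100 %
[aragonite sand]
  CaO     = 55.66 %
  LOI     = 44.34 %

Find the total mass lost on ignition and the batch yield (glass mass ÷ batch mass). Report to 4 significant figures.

Mid-chain values are printed, rounded to 4 significant digits, across the worked steps. All arithmetic keeps full precision throughout — every reported number undergoes a single rounding. The derived quantities (the totals, ignition loss, yield, the four compositions, net glass mass) are rebuilt in full precision from the weighed amounts per 128.7 pbw of glass, exactly as shown in the question or the answer.
Material-by-material LOI:
  dolomite: 30.37 × 0.4762 = 14.46 pbw
  talc: 93.40 × 0.05000 = 4.670 pbw
  tabular alumina: 13.83 × 0.004100 = 0.05670 pbw
  aragonite sand: 18.54 × 0.4434 = 8.221 pbw
Total LOI = 27.41 pbw
Glass = batch − LOI = 156.1 − 27.41 = 128.7 pbw

LOI loss = 27.41 pbw; glass = 128.7 pbw; yield = 82.45%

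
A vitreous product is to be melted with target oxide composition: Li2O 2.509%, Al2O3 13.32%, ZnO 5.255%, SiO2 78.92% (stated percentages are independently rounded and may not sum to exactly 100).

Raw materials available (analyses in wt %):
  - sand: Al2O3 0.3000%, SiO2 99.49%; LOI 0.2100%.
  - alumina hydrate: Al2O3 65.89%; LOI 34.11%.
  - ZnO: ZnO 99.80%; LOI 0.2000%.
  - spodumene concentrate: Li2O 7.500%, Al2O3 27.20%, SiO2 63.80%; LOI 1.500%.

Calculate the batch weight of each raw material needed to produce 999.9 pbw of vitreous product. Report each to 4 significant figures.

Batch per 999.9 pbw vitreous product:
  sand: 578.7 pbw
  alumina hydrate: 61.42 pbw
  ZnO: 52.65 pbw
  spodumene concentrate: 334.5 pbw
Total batch = 1027 pbw; LOI loss = 27.29 pbw; yield = 97.34%

Every computation keeps full precision through the solve — mid-chain values are shown rounded off to 4 significant figures between the steps — each reported figure is rounded just once — all derived quantities are computed using the weight values per 999.9 pbw of glass in exact precision (net glass mass, the yield, the four compositions, totals, ignition loss) exactly as shown in question or answer.
Target oxide masses per 999.9 pbw vitreous product:
  Li2O: 2.509% × 999.9 = 25.09 pbw
  Al2O3: 13.32% × 999.9 = 133.2 pbw
  ZnO: 5.255% × 999.9 = 52.54 pbw
  SiO2: 78.92% × 999.9 = 789.1 pbw
Per-oxide balance check on the weights just shown, per the basis as stated (sum by sum, the targets are met net of answer rounding effects):
  Li2O: 334.5·0.07500 = 25.09 pbw (target 25.09 pbw)
  Al2O3: 578.7·0.003000 + 61.42·0.6589 + 334.5·0.2720 = 133.2 pbw (target 133.2 pbw)
  ZnO: 52.65·0.9980 = 52.54 pbw (target 52.54 pbw)
  SiO2: 578.7·0.9949 + 334.5·0.6380 = 789.2 pbw (target 789.1 pbw)
Auditing the glass mass value: batch Σ − ignition loss = 1000 pbw (the targets, summed, come to 999.9 pbw; the stated basis being 999.9 pbw — gaps are rounding artifacts).
Adding the batch up: Σ batch = 1027 pbw; ignition loss, Σ(batch × LOI) = 27.29 pbw; yield: glass divided by total = 97.34%.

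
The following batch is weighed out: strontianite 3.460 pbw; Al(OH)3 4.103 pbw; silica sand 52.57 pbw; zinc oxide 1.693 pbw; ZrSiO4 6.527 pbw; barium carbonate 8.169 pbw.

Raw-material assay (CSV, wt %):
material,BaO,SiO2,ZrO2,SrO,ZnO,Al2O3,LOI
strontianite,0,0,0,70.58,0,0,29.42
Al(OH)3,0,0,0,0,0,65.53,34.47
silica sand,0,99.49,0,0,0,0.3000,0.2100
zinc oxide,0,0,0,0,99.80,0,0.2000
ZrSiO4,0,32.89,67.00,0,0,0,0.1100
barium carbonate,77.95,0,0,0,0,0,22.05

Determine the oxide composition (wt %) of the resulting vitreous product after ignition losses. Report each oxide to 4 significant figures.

Glass mass = 72.17 pbw (batch 76.52 − LOI 4.354).
Composition: BaO 8.824%, SiO2 75.45%, ZrO2 6.060%, SrO 3.384%, ZnO 2.341%, Al2O3 3.944%

Working values are rounded to four significant digits wherever printed. The whole derivation carries full float precision all the way through; exactly one rounding is applied to every reported result; derived quantities (net glass mass, LOI, the totals, yield, the six compositions) are rebuilt at exact precision from the batch weights for 72.17 pbw of glass as given in question or answer.
Delivered oxide masses:
  BaO: 8.169·0.7795 = 6.368 pbw
  SiO2: 52.57·0.9949 + 6.527·0.3289 = 54.45 pbw
  ZrO2: 6.527·0.6700 = 4.373 pbw
  SrO: 3.460·0.7058 = 2.442 pbw
  ZnO: 1.693·0.9980 = 1.690 pbw
  Al2O3: 4.103·0.6553 + 52.57·0.003000 = 2.846 pbw
LOI: 3.460·0.2942 + 4.103·0.3447 + 52.57·0.002100 + 1.693·0.002000 + 6.527·0.001100 + 8.169·0.2205 = 4.354 pbw
batch − LOI leaves glass = 76.52 − 4.354 = 72.17 pbw (= Σ oxide masses)
each wt % is 100 × oxide ÷ glass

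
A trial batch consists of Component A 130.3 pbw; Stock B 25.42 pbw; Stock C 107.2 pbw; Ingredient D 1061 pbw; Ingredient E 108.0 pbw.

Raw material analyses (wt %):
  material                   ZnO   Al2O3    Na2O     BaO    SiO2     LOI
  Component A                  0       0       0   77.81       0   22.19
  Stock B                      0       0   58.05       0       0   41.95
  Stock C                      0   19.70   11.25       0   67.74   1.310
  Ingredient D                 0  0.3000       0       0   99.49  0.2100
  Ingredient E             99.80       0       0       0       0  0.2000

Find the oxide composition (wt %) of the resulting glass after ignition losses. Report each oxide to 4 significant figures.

Glass mass = 1388 pbw (batch 1432 − LOI 43.43).
Composition: ZnO 7.763%, Al2O3 1.750%, Na2O 1.931%, BaO 7.302%, SiO2 81.25%

In-progress results are printed, rounded to 4 significant figures, alongside each step — the working math holds full precision at each step; exactly one rounding goes into every reported figure. The derived quantities (net glass mass, five oxide percentages, yield, the totals, ignition loss) are rebuilt at full precision using the weight values per 1388 pbw of glass, as set out in problem or answer.
What the batch supplies per oxide:
  ZnO: 108.0·0.9980 = 107.8 pbw
  Al2O3: 107.2·0.1970 + 1061·0.003000 = 24.30 pbw
  Na2O: 25.42·0.5805 + 107.2·0.1125 = 26.82 pbw
  BaO: 130.3·0.7781 = 101.4 pbw
  SiO2: 107.2·0.6774 + 1061·0.9949 = 1128 pbw
LOI: 130.3·0.2219 + 25.42·0.4195 + 107.2·0.01310 + 1061·0.002100 + 108.0·0.002000 = 43.43 pbw
Net of LOI, the glass mass = 1432 − 43.43 = 1388 pbw (the oxide masses sum to this)
each oxide over glass, ×100, is wt %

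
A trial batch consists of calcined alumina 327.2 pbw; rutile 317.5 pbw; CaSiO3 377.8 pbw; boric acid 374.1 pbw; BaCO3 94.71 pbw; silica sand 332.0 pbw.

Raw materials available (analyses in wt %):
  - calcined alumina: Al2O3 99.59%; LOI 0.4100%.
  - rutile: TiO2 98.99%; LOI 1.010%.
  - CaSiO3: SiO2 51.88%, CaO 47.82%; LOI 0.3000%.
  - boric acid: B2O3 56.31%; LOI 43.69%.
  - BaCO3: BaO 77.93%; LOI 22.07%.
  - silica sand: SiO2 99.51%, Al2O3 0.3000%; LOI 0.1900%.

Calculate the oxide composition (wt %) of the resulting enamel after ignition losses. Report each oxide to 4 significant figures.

The working math runs at full float precision at all times; mid-chain values are displayed (rounded to 4 significant digits) between the steps; each reported figure undergoes a single rounding; all derived quantities, including six oxide percentages, yield, the totals, net glass mass, ignition loss, are carried using the weight values per 1633 pbw of glass at exact precision precisely as stated by the problem or answer text.
What the batch supplies per oxide:
  TiO2: 317.5·0.9899 = 314.3 pbw
  BaO: 94.71·0.7793 = 73.81 pbw
  SiO2: 377.8·0.5188 + 332.0·0.9951 = 526.4 pbw
  Al2O3: 327.2·0.9959 + 332.0·0.003000 = 326.9 pbw
  CaO: 377.8·0.4782 = 180.7 pbw
  B2O3: 374.1·0.5631 = 210.7 pbw
LOI: 327.2·0.004100 + 317.5·0.01010 + 377.8·0.003000 + 374.1·0.4369 + 94.71·0.2207 + 332.0·0.001900 = 190.7 pbw
The glass mass, total less LOI, = 1823 − 190.7 = 1633 pbw (consistent with Σ oxide mass)
each oxide over glass, ×100, is wt %

Glass mass = 1633 pbw (batch 1823 − LOI 190.7).
Composition: TiO2 19.25%, BaO 4.521%, SiO2 32.24%, Al2O3 20.02%, CaO 11.07%, B2O3 12.90%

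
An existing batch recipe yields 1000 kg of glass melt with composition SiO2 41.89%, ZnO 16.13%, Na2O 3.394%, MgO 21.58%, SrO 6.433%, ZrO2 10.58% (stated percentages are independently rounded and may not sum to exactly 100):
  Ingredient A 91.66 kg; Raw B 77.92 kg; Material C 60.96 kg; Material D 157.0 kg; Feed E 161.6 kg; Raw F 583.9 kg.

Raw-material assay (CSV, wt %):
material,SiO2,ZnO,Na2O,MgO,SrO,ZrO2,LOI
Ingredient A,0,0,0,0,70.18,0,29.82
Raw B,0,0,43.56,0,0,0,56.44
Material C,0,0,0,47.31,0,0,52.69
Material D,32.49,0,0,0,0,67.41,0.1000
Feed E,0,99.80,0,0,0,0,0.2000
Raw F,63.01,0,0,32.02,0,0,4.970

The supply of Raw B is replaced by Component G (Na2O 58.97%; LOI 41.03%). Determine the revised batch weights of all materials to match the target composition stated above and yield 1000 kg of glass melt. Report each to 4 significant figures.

Mid-chain values are shown with 4-significant-digit rounding across the worked steps. Each numeric step carries full float precision from start to finish; every reported number undergoes a single rounding; the derived quantities, including totals, net glass mass, ignition loss, the yield, the six compositions, are computed from the weighed amounts per 1000 kg of glass at exact precision exactly as shown in the problem or answer text.
Oxide-by-oxide targets in 1000 kg glass melt:
  SiO2: 41.89% × 1000 = 418.9 kg
  ZnO: 16.13% × 1000 = 161.3 kg
  Na2O: 3.394% × 1000 = 33.94 kg
  MgO: 21.58% × 1000 = 215.8 kg
  SrO: 6.433% × 1000 = 64.33 kg
  ZrO2: 10.58% × 1000 = 105.8 kg
A balance pass over the oxides, per the reported batch figures, at the basis given (sums match the target masses exact up to rounding of places):
  SiO2: 157.0·0.3249 + 583.9·0.6301 = 418.9 kg (target 418.9 kg)
  ZnO: 161.6·0.9980 = 161.3 kg (target 161.3 kg)
  Na2O: 57.55·0.5897 = 33.94 kg (target 33.94 kg)
  MgO: 60.96·0.4731 + 583.9·0.3202 = 215.8 kg (target 215.8 kg)
  SrO: 91.66·0.7018 = 64.33 kg (target 64.33 kg)
  ZrO2: 157.0·0.6741 = 105.8 kg (target 105.8 kg)
Glass mass check: net batch after ignition = 1000 kg (the Σ of target masses is 1000 kg; against the stated basis, 1000 kg — gaps are rounding artifacts).
Whole-batch sum: Σ batch = 1113 kg; Σ batch·LOI gives LOI loss = 112.6 kg; yield, glass over the total, = 89.88%.

Revised batch per 1000 kg glass melt:
  Ingredient A: 91.66 kg
  Component G: 57.55 kg
  Material C: 60.96 kg
  Material D: 157.0 kg
  Feed E: 161.6 kg
  Raw F: 583.9 kg
Total batch = 1113 kg; LOI loss = 112.6 kg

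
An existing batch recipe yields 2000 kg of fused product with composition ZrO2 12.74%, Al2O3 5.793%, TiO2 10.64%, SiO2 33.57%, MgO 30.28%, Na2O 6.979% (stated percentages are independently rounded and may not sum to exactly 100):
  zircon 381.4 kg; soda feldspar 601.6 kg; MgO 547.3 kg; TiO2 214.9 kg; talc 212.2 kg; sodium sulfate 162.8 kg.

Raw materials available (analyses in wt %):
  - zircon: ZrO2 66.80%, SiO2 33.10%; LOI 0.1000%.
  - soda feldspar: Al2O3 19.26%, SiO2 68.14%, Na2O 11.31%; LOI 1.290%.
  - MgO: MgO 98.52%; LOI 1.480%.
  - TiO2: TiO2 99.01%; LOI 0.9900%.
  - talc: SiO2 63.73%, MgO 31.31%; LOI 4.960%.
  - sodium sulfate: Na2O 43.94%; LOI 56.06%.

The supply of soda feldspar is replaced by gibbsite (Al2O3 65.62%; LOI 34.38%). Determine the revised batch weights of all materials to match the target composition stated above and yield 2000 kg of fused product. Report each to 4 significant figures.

Revised batch per 2000 kg fused product:
  zircon: 381.4 kg
  gibbsite: 176.6 kg
  MgO: 342.8 kg
  TiO2: 214.9 kg
  talc: 855.4 kg
  sodium sulfate: 317.7 kg
Total batch = 2289 kg; LOI loss = 288.8 kg

Intermediates are printed (rounded to four significant figures) in the printout; full float precision is held at all times; every reported number takes a single rounding — all derived quantities (LOI, totals, the yield, glass mass, the six compositions) are re-derived in exact precision using the weight values per 2000 kg of glass as quoted within either problem or answer.
Oxide-by-oxide targets in 2000 kg fused product:
  ZrO2: 12.74% × 2000 = 254.8 kg
  Al2O3: 5.793% × 2000 = 115.9 kg
  TiO2: 10.64% × 2000 = 212.8 kg
  SiO2: 33.57% × 2000 = 671.4 kg
  MgO: 30.28% × 2000 = 605.6 kg
  Na2O: 6.979% × 2000 = 139.6 kg
Oxide-by-oxide audit with the batch weights as given, per the basis as stated (oxide sums agree with the targets inside rounding margins):
  ZrO2: 381.4·0.6680 = 254.8 kg (target 254.8 kg)
  Al2O3: 176.6·0.6562 = 115.9 kg (target 115.9 kg)
  TiO2: 214.9·0.9901 = 212.8 kg (target 212.8 kg)
  SiO2: 381.4·0.3310 + 855.4·0.6373 = 671.4 kg (target 671.4 kg)
  MgO: 342.8·0.9852 + 855.4·0.3131 = 605.6 kg (target 605.6 kg)
  Na2O: 317.7·0.4394 = 139.6 kg (target 139.6 kg)
Consistency of the glass mass: batch Σ − ignition loss = 2000 kg (targets for the oxides total 2000 kg; basis as stated: 2000 kg — gaps are rounding artifacts).
Total batch = Σ batch = 2289 kg; LOI loss = Σ batch·LOI = 288.8 kg; the yield ratio, glass ÷ batch: 87.38%.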